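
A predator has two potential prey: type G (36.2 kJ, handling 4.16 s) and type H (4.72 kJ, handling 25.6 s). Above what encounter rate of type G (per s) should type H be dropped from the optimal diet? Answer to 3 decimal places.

0.005 per s

The zero-one rule: include type H iff E₂/h₂ > λE₁/(1+λh₁). Equality gives the switch point.
λE₁h₂ = E₂ + λE₂h₁ ⇒ λ = E₂/(E₁h₂ − E₂h₁) = 4.72/(926.7 − 19.64) = 0.005203 per s.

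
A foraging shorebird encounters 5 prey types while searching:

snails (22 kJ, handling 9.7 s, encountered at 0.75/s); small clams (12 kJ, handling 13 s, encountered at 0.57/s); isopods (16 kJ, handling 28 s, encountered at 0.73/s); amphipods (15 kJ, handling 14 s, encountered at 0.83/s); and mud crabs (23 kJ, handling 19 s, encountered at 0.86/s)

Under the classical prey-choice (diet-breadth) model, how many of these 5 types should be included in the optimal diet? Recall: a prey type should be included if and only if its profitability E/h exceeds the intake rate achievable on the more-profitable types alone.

1

Profitabilities (E/h, kJ/s): snails 2.27, mud crabs 1.21, amphipods 1.07, small clams 0.923, isopods 0.571. Add prey in this order while the next type's profitability exceeds the intake rate on those already taken.
Rate on top 1: 1.994. mud crabs: 1.21 < 1.994 → exclude; stop.
Optimal diet: snails — 1 of 5 types.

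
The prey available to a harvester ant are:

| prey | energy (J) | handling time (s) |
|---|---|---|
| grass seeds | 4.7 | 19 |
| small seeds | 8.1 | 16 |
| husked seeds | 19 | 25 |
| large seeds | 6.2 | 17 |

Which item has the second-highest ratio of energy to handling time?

Profitability E/h (J/s): grass seeds = 4.7/19 = 0.247, small seeds = 8.1/16 = 0.506, husked seeds = 19/25 = 0.76, large seeds = 6.2/17 = 0.365.
Ranked: husked seeds > small seeds > large seeds > grass seeds.

small seeds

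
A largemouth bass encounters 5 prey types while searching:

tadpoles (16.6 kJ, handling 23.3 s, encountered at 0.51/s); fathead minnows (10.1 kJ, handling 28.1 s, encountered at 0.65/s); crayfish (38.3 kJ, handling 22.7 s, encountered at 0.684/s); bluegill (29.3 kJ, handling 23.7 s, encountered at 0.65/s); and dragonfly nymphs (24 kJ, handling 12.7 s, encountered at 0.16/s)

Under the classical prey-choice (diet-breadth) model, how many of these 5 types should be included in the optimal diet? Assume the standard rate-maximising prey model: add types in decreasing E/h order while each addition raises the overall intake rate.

2

Profitabilities (E/h, kJ/s): dragonfly nymphs 1.89, crayfish 1.69, bluegill 1.24, tadpoles 0.712, fathead minnows 0.359. Add prey in this order while the next type's profitability exceeds the intake rate on those already taken.
Rate on top 1: 1.266. crayfish: 1.69 > 1.266 → include.
Rate on top 2: 1.618. bluegill: 1.24 < 1.618 → exclude; stop.
Optimal diet: dragonfly nymphs, crayfish — 2 of 5 types.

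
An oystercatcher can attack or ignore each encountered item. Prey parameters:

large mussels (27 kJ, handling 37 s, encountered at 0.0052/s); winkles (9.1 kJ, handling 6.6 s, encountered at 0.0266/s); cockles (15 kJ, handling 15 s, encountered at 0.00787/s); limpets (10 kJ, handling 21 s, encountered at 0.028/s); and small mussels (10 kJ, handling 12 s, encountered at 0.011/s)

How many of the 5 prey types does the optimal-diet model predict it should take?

5

E/h in descending order: winkles 1.38, cockles 1, small mussels 0.833, large mussels 0.73, limpets 0.476 kJ/s. The optimal diet is the largest prefix of this list for which every included type satisfies E_i/h_i > R on the types above it.
Rate on top 1: 0.2059. cockles: 1 > 0.2059 → include.
Rate on top 2: 0.2784. small mussels: 0.833 > 0.2784 → include.
Rate on top 3: 0.3298. large mussels: 0.73 > 0.3298 → include.
Rate on top 4: 0.3773. limpets: 0.476 > 0.3773 → include.
Optimal diet: winkles, cockles, small mussels, large mussels, limpets — 5 of 5 types.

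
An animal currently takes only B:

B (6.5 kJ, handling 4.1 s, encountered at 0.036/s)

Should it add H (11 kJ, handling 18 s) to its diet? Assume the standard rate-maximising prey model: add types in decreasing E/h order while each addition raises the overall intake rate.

Current rate: (0.036×6.5)/(1 + 0.036×4.1) = 0.2039 kJ/s.
H: E/h = 11/18 = 0.6111 kJ/s.
0.6111 > 0.2039, so adding H raises the average — include it.

Yes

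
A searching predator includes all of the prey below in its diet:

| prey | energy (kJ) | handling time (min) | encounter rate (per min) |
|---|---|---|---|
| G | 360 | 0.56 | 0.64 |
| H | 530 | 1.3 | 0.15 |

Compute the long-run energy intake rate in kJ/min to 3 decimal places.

199.498 kJ/min

R = Σλ_iE_i / (1 + Σλ_ih_i)
Numerator: 0.64×360 + 0.15×530 = 309.9
Denominator: 1 + 0.64×0.56 + 0.15×1.3 = 1.553
R = 309.9/1.553 = 199.5 kJ/min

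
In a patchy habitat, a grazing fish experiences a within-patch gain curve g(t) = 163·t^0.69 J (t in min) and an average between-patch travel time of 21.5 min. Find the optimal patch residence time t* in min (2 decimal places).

47.85 min

Optimal t* satisfies g'(t*) = g(t*)/(T + t*).
g'(t) = 0.69·163·t^-0.31. Setting 0.69·163·t^-0.31 = 163·t^0.69/(21.5+t) gives 0.69(21.5+t) = t, so 0.31·t = 0.69×21.5.
t* = 0.69×21.5/0.31 = 47.85 min.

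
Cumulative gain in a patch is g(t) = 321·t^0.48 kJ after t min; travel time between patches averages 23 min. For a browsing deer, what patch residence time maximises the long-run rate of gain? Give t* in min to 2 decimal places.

Maximise g(t)/(T+t): set derivative to zero → g'(t)(T+t) = g(t).
g'(t) = 0.48·321·t^-0.52. Setting 0.48·321·t^-0.52 = 321·t^0.48/(23+t) gives 0.48(23+t) = t, so 0.52·t = 0.48×23.
t* = 0.48×23/0.52 = 21.23 min.

21.23 min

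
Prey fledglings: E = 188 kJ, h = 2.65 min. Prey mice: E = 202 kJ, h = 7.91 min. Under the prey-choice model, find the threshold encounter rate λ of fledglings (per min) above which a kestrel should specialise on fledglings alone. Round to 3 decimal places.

0.212 per min

Drop mice once their profitability E₂/h₂ falls below the rate achievable on fledglings alone: E₂/h₂ = λE₁/(1 + λh₁).
Solve for λ: λE₁h₂ = E₂(1 + λh₁) → λ(E₁h₂ − E₂h₁) = E₂ → λ = E₂/(E₁h₂ − E₂h₁).
λ = 202/(188×7.91 − 202×2.65) = 202/951.8 = 0.2122 per min.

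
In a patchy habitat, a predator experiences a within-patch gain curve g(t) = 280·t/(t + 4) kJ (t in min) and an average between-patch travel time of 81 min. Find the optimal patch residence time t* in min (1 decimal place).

Optimal t* satisfies g'(t*) = g(t*)/(T + t*).
g'(t) = 280·4/(t + 4)². Setting 280·4/(t+4)² = 280t/[(t+4)(81+t)] gives 4(81+t) = t(t+4), so t² = 4×81 = 324.
t* = √324 = 18 min.

18.0 min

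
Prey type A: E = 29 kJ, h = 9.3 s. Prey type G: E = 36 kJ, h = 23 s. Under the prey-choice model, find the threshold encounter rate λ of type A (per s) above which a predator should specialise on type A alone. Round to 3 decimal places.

0.108 per s

The zero-one rule: include type G iff E₂/h₂ > λE₁/(1+λh₁). Equality gives the switch point.
λE₁h₂ = E₂ + λE₂h₁ ⇒ λ = E₂/(E₁h₂ − E₂h₁) = 36/(667 − 334.8) = 0.1084 per s.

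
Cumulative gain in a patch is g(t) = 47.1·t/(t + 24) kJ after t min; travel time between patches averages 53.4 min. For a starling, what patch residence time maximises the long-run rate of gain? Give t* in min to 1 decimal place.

35.8 min

By the marginal value theorem, leave when the instantaneous gain rate g'(t) equals the habitat-wide average g(t)/(T + t).
g'(t) = 47.1·24/(t + 24)². Setting 47.1·24/(t+24)² = 47.1t/[(t+24)(53.4+t)] gives 24(53.4+t) = t(t+24), so t² = 24×53.4 = 1282.
t* = √1282 = 35.8 min.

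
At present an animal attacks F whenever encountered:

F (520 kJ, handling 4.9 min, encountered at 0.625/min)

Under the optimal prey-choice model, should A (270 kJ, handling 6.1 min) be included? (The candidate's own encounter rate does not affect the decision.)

Current rate: (0.625×520)/(1 + 0.625×4.9) = 80 kJ/min.
Profitability of A: 270/6.1 = 44.26 kJ/min.
44.26 < 80, so adding A would lower the average — exclude it.

No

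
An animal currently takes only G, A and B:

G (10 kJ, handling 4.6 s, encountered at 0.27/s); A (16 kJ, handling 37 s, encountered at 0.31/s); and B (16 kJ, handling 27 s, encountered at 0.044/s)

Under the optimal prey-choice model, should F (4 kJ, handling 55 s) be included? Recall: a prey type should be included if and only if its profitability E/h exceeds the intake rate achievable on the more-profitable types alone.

On G, A and B alone, R = ΣλE/(1+Σλh) = 8.364/14.9 = 0.5613 kJ/s.
Profitability of F: 4/55 = 0.07273 kJ/s.
Since 0.07273 < R, time spent handling F is better spent searching.

No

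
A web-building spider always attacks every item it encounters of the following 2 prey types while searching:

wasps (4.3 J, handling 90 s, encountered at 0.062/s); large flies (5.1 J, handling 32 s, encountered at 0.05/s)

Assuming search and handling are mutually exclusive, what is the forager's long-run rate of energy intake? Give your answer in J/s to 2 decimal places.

Energy encountered per unit search time: 0.062×4.3 + 0.05×5.1 = 0.5216 J/s.
Handling time per unit search time: 0.062×90 + 0.05×32 = 7.18.
Rate = 0.5216/(1 + 7.18) = 0.06377 J/s.

0.06 J/s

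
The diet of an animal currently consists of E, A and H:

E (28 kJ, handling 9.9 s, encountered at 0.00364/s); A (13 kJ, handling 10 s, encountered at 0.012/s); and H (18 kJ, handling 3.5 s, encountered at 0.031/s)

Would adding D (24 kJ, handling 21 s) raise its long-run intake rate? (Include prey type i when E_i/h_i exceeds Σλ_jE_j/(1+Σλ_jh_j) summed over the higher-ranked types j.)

Current rate: (0.00364×28 + 0.012×13 + 0.031×18)/(1 + 0.00364×9.9 + 0.012×10 + 0.031×3.5) = 0.6452 kJ/s.
D: E/h = 24/21 = 1.143 kJ/s.
Since 1.143 > R, including D increases the long-run rate.

Yes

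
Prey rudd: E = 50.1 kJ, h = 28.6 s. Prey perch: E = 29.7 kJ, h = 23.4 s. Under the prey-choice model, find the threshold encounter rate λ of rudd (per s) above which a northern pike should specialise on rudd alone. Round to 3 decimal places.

The zero-one rule: include perch iff E₂/h₂ > λE₁/(1+λh₁). Equality gives the switch point.
λE₁h₂ = E₂ + λE₂h₁ ⇒ λ = E₂/(E₁h₂ − E₂h₁) = 29.7/(1172 − 849.4) = 0.09197 per s.

0.092 per s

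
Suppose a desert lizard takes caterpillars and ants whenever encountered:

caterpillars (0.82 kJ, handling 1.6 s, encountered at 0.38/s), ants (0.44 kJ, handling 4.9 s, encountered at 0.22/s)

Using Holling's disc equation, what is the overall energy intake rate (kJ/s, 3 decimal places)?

0.152 kJ/s

R = Σλ_iE_i / (1 + Σλ_ih_i)
Numerator: 0.38×0.82 + 0.22×0.44 = 0.4084
Denominator: 1 + 0.38×1.6 + 0.22×4.9 = 2.686
R = 0.4084/2.686 = 0.152 kJ/s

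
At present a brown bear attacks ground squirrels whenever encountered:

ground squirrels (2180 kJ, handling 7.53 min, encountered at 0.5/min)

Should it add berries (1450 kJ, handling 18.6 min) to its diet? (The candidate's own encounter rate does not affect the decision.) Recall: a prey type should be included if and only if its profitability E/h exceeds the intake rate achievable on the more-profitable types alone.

No

Intake rate on the current diet: R = (0.5×2180) / (1 + 0.5×7.53) = 1090/4.765 = 228.8 kJ/min.
berries: E/h = 1450/18.6 = 77.96 kJ/min.
77.96 < 228.8, so adding berries would lower the average — exclude it.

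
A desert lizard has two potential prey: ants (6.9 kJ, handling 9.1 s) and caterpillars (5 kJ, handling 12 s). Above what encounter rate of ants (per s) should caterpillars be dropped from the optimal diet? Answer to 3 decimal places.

At the threshold, the rate on ants alone equals the profitability of caterpillars: λ·6.9/(1 + λ·9.1) = 5/12 = 0.4167.
Rearranging, λ(6.9 − 0.4167×9.1) = 0.4167, so λ = 0.4167/3.108 = 0.134 per s.

0.134 per s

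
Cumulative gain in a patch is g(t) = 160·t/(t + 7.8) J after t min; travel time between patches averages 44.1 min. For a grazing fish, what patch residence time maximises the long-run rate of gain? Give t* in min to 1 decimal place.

18.5 min

Maximise g(t)/(T+t): set derivative to zero → g'(t)(T+t) = g(t).
g'(t) = 160·7.8/(t + 7.8)². Setting 160·7.8/(t+7.8)² = 160t/[(t+7.8)(44.1+t)] gives 7.8(44.1+t) = t(t+7.8), so t² = 7.8×44.1 = 344.
t* = √344 = 18.55 min.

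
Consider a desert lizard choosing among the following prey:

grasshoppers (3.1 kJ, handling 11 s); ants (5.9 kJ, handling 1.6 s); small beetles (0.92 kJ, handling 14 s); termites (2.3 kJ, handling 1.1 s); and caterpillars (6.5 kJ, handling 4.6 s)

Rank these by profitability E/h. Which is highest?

ants

Profitability E/h (kJ/s): grasshoppers = 3.1/11 = 0.282, ants = 5.9/1.6 = 3.69, small beetles = 0.92/14 = 0.0657, termites = 2.3/1.1 = 2.09, caterpillars = 6.5/4.6 = 1.41.
Ranked: ants > termites > caterpillars > grasshoppers > small beetles.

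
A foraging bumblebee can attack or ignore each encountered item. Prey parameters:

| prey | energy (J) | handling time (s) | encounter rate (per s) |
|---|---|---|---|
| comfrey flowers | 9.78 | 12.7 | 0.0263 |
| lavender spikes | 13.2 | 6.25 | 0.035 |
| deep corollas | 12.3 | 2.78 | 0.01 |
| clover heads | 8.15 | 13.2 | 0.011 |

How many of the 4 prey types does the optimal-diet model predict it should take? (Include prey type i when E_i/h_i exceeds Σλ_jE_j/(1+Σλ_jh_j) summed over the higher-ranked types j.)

4

E/h in descending order: deep corollas 4.42, lavender spikes 2.11, comfrey flowers 0.77, clover heads 0.617 J/s. The optimal diet is the largest prefix of this list for which every included type satisfies E_i/h_i > R on the types above it.
Rate on top 1: 0.1197. lavender spikes: 2.11 > 0.1197 → include.
Rate on top 2: 0.4693. comfrey flowers: 0.77 > 0.4693 → include.
Rate on top 3: 0.5329. clover heads: 0.617 > 0.5329 → include.
Optimal diet: deep corollas, lavender spikes, comfrey flowers, clover heads — 4 of 4 types.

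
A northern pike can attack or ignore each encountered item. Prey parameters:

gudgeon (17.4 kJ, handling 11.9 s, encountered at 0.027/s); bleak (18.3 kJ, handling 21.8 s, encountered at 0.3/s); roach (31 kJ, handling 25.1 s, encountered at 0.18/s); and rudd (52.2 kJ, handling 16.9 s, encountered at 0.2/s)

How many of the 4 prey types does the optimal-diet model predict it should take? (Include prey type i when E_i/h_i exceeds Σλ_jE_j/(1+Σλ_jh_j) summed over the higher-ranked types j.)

E/h in descending order: rudd 3.09, gudgeon 1.46, roach 1.24, bleak 0.839 kJ/s. The optimal diet is the largest prefix of this list for which every included type satisfies E_i/h_i > R on the types above it.
Rate on top 1: 2.384. gudgeon: 1.46 < 2.384 → exclude; stop.
Optimal diet: rudd — 1 of 4 types.

1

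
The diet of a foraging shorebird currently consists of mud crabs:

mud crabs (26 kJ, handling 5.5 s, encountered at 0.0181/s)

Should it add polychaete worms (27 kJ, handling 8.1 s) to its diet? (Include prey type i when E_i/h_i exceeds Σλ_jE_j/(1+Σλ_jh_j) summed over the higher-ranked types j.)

Intake rate on the current diet: R = (0.0181×26) / (1 + 0.0181×5.5) = 0.4706/1.1 = 0.428 kJ/s.
Profitability of polychaete worms: 27/8.1 = 3.333 kJ/s.
3.333 > 0.428, so adding polychaete worms raises the average — include it.

Yes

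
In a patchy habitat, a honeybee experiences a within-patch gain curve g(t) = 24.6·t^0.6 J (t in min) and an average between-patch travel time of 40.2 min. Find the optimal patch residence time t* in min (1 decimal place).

60.3 min

By the marginal value theorem, leave when the instantaneous gain rate g'(t) equals the habitat-wide average g(t)/(T + t).
g'(t) = 0.6·24.6·t^-0.4. Setting 0.6·24.6·t^-0.4 = 24.6·t^0.6/(40.2+t) gives 0.6(40.2+t) = t, so 0.40·t = 0.6×40.2.
t* = 0.6×40.2/0.40 = 60.3 min.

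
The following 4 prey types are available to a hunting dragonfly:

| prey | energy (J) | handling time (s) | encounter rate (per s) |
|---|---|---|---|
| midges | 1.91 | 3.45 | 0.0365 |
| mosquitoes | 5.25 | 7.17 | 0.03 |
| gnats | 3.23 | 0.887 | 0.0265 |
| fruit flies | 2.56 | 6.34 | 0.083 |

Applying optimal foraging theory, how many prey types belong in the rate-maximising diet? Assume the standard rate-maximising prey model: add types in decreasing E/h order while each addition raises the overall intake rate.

Profitabilities (E/h, J/s): gnats 3.64, mosquitoes 0.732, midges 0.554, fruit flies 0.404. Add prey in this order while the next type's profitability exceeds the intake rate on those already taken.
Rate on top 1: 0.08363. mosquitoes: 0.732 > 0.08363 → include.
Rate on top 2: 0.1963. midges: 0.554 > 0.1963 → include.
Rate on top 3: 0.2292. fruit flies: 0.404 > 0.2292 → include.
Optimal diet: gnats, mosquitoes, midges, fruit flies — 4 of 4 types.

4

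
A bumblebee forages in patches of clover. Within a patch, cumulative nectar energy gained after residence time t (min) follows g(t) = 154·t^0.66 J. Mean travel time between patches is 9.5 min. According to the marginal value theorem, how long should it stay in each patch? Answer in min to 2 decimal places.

By the marginal value theorem, leave when the instantaneous gain rate g'(t) equals the habitat-wide average g(t)/(T + t).
g'(t) = 0.66·154·t^-0.34. Setting 0.66·154·t^-0.34 = 154·t^0.66/(9.5+t) gives 0.66(9.5+t) = t, so 0.34·t = 0.66×9.5.
t* = 0.66×9.5/0.34 = 18.44 min.

18.44 min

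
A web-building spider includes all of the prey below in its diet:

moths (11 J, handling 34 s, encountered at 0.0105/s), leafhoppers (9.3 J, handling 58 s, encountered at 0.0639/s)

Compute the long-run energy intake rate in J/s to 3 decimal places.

Energy encountered per unit search time: 0.0105×11 + 0.0639×9.3 = 0.7098 J/s.
Handling time per unit search time: 0.0105×34 + 0.0639×58 = 4.063.
Rate = 0.7098/(1 + 4.063) = 0.1402 J/s.

0.140 J/s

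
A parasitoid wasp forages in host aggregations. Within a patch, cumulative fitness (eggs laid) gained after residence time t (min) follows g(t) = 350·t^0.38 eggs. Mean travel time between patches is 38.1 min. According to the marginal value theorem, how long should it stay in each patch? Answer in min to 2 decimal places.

Optimal t* satisfies g'(t*) = g(t*)/(T + t*).
g'(t) = 0.38·350·t^-0.62. Setting 0.38·350·t^-0.62 = 350·t^0.38/(38.1+t) gives 0.38(38.1+t) = t, so 0.62·t = 0.38×38.1.
t* = 0.38×38.1/0.62 = 23.35 min.

23.35 min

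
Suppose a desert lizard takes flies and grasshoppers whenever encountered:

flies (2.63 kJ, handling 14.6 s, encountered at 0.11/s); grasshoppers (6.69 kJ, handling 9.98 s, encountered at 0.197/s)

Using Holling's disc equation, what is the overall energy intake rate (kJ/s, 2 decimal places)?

R = (0.11×2.63 + 0.197×6.69) / (1 + 0.11×14.6 + 0.197×9.98) = 1.607/4.572 = 0.3515 kJ/s.

0.35 kJ/s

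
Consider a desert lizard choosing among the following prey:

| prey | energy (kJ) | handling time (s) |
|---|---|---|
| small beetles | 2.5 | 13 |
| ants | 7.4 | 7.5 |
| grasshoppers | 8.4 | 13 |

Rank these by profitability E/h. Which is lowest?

small beetles

Profitability E/h (kJ/s): small beetles = 2.5/13 = 0.192, ants = 7.4/7.5 = 0.987, grasshoppers = 8.4/13 = 0.646.
Ranked: ants > grasshoppers > small beetles.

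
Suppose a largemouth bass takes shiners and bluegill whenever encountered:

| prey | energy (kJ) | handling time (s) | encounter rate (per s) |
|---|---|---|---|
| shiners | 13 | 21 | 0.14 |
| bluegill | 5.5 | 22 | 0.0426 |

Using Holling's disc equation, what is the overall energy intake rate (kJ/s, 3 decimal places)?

R = (0.14×13 + 0.0426×5.5) / (1 + 0.14×21 + 0.0426×22) = 2.054/4.877 = 0.4212 kJ/s.

0.421 kJ/s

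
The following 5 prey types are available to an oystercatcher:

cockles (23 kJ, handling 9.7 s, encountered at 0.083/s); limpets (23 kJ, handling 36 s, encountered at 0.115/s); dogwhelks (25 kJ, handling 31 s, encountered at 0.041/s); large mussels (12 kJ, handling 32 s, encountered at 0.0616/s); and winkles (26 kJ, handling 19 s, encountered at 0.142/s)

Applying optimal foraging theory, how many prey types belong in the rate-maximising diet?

2

E/h in descending order: cockles 2.37, winkles 1.37, dogwhelks 0.806, limpets 0.639, large mussels 0.375 kJ/s. The optimal diet is the largest prefix of this list for which every included type satisfies E_i/h_i > R on the types above it.
Rate on top 1: 1.058. winkles: 1.37 > 1.058 → include.
Rate on top 2: 1.244. dogwhelks: 0.806 < 1.244 → exclude; stop.
Optimal diet: cockles, winkles — 2 of 5 types.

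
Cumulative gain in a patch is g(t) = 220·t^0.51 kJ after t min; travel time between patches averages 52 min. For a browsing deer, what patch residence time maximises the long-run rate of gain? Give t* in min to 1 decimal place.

Maximise g(t)/(T+t): set derivative to zero → g'(t)(T+t) = g(t).
g'(t) = 0.51·220·t^-0.49. Setting 0.51·220·t^-0.49 = 220·t^0.51/(52+t) gives 0.51(52+t) = t, so 0.49·t = 0.51×52.
t* = 0.51×52/0.49 = 54.12 min.

54.1 min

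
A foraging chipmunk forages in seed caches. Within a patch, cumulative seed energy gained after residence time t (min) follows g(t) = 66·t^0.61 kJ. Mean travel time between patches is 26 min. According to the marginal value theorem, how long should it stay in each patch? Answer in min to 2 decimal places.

40.67 min

Maximise g(t)/(T+t): set derivative to zero → g'(t)(T+t) = g(t).
g'(t) = 0.61·66·t^-0.39. Setting 0.61·66·t^-0.39 = 66·t^0.61/(26+t) gives 0.61(26+t) = t, so 0.39·t = 0.61×26.
t* = 0.61×26/0.39 = 40.67 min.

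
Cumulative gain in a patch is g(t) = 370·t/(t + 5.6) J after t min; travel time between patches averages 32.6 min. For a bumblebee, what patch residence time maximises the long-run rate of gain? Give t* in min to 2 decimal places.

Optimal t* satisfies g'(t*) = g(t*)/(T + t*).
g'(t) = 370·5.6/(t + 5.6)². Setting 370·5.6/(t+5.6)² = 370t/[(t+5.6)(32.6+t)] gives 5.6(32.6+t) = t(t+5.6), so t² = 5.6×32.6 = 182.6.
t* = √182.6 = 13.51 min.

13.51 min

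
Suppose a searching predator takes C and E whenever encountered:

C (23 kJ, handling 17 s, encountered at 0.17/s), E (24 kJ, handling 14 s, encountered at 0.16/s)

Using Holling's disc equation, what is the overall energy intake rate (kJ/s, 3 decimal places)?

1.264 kJ/s

Energy encountered per unit search time: 0.17×23 + 0.16×24 = 7.75 kJ/s.
Handling time per unit search time: 0.17×17 + 0.16×14 = 5.13.
Rate = 7.75/(1 + 5.13) = 1.264 kJ/s.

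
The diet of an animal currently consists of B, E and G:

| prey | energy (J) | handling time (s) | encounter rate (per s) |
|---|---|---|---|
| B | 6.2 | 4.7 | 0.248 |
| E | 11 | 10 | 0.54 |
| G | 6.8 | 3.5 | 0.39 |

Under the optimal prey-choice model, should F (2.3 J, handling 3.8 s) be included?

Intake rate on the current diet: R = (0.248×6.2 + 0.54×11 + 0.39×6.8) / (1 + 0.248×4.7 + 0.54×10 + 0.39×3.5) = 10.13/8.931 = 1.134 J/s.
F: E/h = 2.3/3.8 = 0.6053 J/s.
0.6053 < 1.134, so adding F would lower the average — exclude it.

No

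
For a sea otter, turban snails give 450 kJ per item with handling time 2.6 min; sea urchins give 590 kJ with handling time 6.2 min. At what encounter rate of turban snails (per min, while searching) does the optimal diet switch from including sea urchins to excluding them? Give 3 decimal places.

0.470 per min

The zero-one rule: include sea urchins iff E₂/h₂ > λE₁/(1+λh₁). Equality gives the switch point.
λE₁h₂ = E₂ + λE₂h₁ ⇒ λ = E₂/(E₁h₂ − E₂h₁) = 590/(2790 − 1534) = 0.4697 per min.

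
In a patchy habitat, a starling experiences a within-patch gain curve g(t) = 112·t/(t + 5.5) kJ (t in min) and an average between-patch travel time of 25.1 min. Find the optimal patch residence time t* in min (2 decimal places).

11.75 min

By the marginal value theorem, leave when the instantaneous gain rate g'(t) equals the habitat-wide average g(t)/(T + t).
g'(t) = 112·5.5/(t + 5.5)². Setting 112·5.5/(t+5.5)² = 112t/[(t+5.5)(25.1+t)] gives 5.5(25.1+t) = t(t+5.5), so t² = 5.5×25.1 = 138.1.
t* = √138.1 = 11.75 min.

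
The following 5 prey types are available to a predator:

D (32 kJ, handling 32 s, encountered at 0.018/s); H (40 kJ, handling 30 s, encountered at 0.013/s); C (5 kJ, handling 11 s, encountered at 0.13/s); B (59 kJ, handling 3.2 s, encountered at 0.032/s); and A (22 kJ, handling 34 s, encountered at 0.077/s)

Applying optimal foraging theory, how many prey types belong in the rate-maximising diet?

Rank by E/h (kJ/s): B 18.4, H 1.33, D 1, A 0.647, C 0.455. Include each in turn until the next type's E/h falls below the running intake rate.
Rate on top 1: 1.713. H: 1.33 < 1.713 → exclude; stop.
Optimal diet: B — 1 of 5 types.

1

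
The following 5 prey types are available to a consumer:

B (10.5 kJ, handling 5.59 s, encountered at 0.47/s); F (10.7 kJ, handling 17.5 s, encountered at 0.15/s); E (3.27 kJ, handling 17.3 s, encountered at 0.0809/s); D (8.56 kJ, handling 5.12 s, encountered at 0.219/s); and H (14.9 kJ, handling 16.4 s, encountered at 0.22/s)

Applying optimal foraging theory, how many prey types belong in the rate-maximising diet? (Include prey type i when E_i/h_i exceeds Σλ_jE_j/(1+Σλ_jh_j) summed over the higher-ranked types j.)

E/h in descending order: B 1.88, D 1.67, H 0.909, F 0.611, E 0.189 kJ/s. The optimal diet is the largest prefix of this list for which every included type satisfies E_i/h_i > R on the types above it.
Rate on top 1: 1.361. D: 1.67 > 1.361 → include.
Rate on top 2: 1.434. H: 0.909 < 1.434 → exclude; stop.
Optimal diet: B, D — 2 of 5 types.

2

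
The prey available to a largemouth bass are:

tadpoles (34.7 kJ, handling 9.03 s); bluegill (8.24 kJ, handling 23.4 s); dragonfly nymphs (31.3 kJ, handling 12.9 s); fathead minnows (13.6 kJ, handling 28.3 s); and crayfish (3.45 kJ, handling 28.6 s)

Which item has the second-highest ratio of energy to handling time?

In descending order of E/h:
tadpoles: 34.7/9.03 = 3.84 kJ/s
dragonfly nymphs: 31.3/12.9 = 2.43 kJ/s
fathead minnows: 13.6/28.3 = 0.481 kJ/s
bluegill: 8.24/23.4 = 0.352 kJ/s
crayfish: 3.45/28.6 = 0.121 kJ/s

dragonfly nymphs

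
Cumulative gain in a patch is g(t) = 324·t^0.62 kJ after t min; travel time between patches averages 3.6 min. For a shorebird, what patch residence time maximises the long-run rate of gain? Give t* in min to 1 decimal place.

Maximise g(t)/(T+t): set derivative to zero → g'(t)(T+t) = g(t).
g'(t) = 0.62·324·t^-0.38. Setting 0.62·324·t^-0.38 = 324·t^0.62/(3.6+t) gives 0.62(3.6+t) = t, so 0.38·t = 0.62×3.6.
t* = 0.62×3.6/0.38 = 5.874 min.

5.9 min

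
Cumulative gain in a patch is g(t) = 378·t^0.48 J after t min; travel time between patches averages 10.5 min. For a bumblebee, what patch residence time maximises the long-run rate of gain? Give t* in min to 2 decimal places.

9.69 min

By the marginal value theorem, leave when the instantaneous gain rate g'(t) equals the habitat-wide average g(t)/(T + t).
g'(t) = 0.48·378·t^-0.52. Setting 0.48·378·t^-0.52 = 378·t^0.48/(10.5+t) gives 0.48(10.5+t) = t, so 0.52·t = 0.48×10.5.
t* = 0.48×10.5/0.52 = 9.692 min.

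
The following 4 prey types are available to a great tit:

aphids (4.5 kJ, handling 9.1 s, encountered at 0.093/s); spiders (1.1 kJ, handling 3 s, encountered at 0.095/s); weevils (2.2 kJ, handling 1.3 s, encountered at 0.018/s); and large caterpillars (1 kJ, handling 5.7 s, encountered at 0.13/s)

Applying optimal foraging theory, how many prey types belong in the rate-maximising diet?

Rank by E/h (kJ/s): weevils 1.69, aphids 0.495, spiders 0.367, large caterpillars 0.175. Include each in turn until the next type's E/h falls below the running intake rate.
Rate on top 1: 0.03869. aphids: 0.495 > 0.03869 → include.
Rate on top 2: 0.245. spiders: 0.367 > 0.245 → include.
Rate on top 3: 0.2611. large caterpillars: 0.175 < 0.2611 → exclude; stop.
Optimal diet: weevils, aphids, spiders — 3 of 4 types.

3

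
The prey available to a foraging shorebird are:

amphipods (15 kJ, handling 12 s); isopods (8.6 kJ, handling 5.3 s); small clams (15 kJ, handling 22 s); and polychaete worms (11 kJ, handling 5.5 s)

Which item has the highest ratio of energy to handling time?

In descending order of E/h:
polychaete worms: 11/5.5 = 2 kJ/s
isopods: 8.6/5.3 = 1.62 kJ/s
amphipods: 15/12 = 1.25 kJ/s
small clams: 15/22 = 0.682 kJ/s

polychaete worms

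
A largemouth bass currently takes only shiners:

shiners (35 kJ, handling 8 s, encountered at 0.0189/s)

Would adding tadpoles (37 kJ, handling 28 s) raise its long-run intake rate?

On shiners alone, R = ΣλE/(1+Σλh) = 0.6615/1.151 = 0.5746 kJ/s.
tadpoles: E/h = 37/28 = 1.321 kJ/s.
1.321 > 0.5746, so adding tadpoles raises the average — include it.

Yes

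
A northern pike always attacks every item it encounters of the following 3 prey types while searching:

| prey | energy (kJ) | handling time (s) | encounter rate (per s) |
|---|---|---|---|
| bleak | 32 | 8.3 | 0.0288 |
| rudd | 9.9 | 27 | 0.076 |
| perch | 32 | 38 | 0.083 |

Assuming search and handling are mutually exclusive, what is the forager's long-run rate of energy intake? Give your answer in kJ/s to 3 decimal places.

R = Σλ_iE_i / (1 + Σλ_ih_i)
Numerator: 0.0288×32 + 0.076×9.9 + 0.083×32 = 4.33
Denominator: 1 + 0.0288×8.3 + 0.076×27 + 0.083×38 = 6.445
R = 4.33/6.445 = 0.6718 kJ/s

0.672 kJ/s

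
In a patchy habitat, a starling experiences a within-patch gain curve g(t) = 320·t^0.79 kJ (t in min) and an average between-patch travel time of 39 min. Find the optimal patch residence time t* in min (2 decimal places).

146.71 min

By the marginal value theorem, leave when the instantaneous gain rate g'(t) equals the habitat-wide average g(t)/(T + t).
g'(t) = 0.79·320·t^-0.21. Setting 0.79·320·t^-0.21 = 320·t^0.79/(39+t) gives 0.79(39+t) = t, so 0.21·t = 0.79×39.
t* = 0.79×39/0.21 = 146.7 min.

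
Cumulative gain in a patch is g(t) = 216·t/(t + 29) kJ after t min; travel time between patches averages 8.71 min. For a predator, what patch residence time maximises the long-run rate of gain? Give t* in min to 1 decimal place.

Maximise g(t)/(T+t): set derivative to zero → g'(t)(T+t) = g(t).
g'(t) = 216·29/(t + 29)². Setting 216·29/(t+29)² = 216t/[(t+29)(8.71+t)] gives 29(8.71+t) = t(t+29), so t² = 29×8.71 = 252.6.
t* = √252.6 = 15.89 min.

15.9 min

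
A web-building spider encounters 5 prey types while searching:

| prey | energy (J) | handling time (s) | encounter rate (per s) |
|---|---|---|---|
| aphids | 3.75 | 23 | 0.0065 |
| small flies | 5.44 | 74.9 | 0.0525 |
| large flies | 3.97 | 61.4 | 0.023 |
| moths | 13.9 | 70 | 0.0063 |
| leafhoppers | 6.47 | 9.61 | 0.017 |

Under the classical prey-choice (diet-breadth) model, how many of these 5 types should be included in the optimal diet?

Profitabilities (E/h, J/s): leafhoppers 0.673, moths 0.199, aphids 0.163, small flies 0.0726, large flies 0.0647. Add prey in this order while the next type's profitability exceeds the intake rate on those already taken.
Rate on top 1: 0.09454. moths: 0.199 > 0.09454 → include.
Rate on top 2: 0.1231. aphids: 0.163 > 0.1231 → include.
Rate on top 3: 0.1265. small flies: 0.0726 < 0.1265 → exclude; stop.
Optimal diet: leafhoppers, moths, aphids — 3 of 5 types.

3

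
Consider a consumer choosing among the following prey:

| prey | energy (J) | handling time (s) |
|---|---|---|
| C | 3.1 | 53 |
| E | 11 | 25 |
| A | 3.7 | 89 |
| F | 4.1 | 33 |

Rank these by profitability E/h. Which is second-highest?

F

In descending order of E/h:
E: 11/25 = 0.44 J/s
F: 4.1/33 = 0.124 J/s
C: 3.1/53 = 0.0585 J/s
A: 3.7/89 = 0.0416 J/s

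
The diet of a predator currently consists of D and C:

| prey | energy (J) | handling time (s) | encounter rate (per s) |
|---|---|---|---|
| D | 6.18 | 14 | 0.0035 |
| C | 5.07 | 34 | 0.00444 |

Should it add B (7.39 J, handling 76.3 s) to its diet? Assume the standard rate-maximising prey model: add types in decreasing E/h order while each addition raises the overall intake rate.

On D and C alone, R = ΣλE/(1+Σλh) = 0.04414/1.2 = 0.03679 J/s.
B: E/h = 7.39/76.3 = 0.09685 J/s.
Since 0.09685 > R, including B increases the long-run rate.

Yes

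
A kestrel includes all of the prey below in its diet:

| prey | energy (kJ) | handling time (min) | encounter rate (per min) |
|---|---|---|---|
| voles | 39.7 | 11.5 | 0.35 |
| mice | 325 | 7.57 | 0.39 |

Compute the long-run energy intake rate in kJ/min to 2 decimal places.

17.63 kJ/min

R = Σλ_iE_i / (1 + Σλ_ih_i)
Numerator: 0.35×39.7 + 0.39×325 = 140.6
Denominator: 1 + 0.35×11.5 + 0.39×7.57 = 7.977
R = 140.6/7.977 = 17.63 kJ/min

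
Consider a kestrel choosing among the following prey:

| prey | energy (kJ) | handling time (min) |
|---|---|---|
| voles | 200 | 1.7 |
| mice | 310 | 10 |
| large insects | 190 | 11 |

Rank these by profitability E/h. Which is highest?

voles

In descending order of E/h:
voles: 200/1.7 = 118 kJ/min
mice: 310/10 = 31 kJ/min
large insects: 190/11 = 17.3 kJ/min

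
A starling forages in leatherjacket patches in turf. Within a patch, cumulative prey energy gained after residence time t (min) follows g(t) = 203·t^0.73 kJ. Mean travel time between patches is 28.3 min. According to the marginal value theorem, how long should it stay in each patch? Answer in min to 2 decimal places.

76.51 min

Maximise g(t)/(T+t): set derivative to zero → g'(t)(T+t) = g(t).
g'(t) = 0.73·203·t^-0.27. Setting 0.73·203·t^-0.27 = 203·t^0.73/(28.3+t) gives 0.73(28.3+t) = t, so 0.27·t = 0.73×28.3.
t* = 0.73×28.3/0.27 = 76.51 min.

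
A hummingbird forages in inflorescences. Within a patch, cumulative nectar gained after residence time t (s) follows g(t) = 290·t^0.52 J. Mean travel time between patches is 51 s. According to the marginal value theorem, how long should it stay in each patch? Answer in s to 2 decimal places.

55.25 s

By the marginal value theorem, leave when the instantaneous gain rate g'(t) equals the habitat-wide average g(t)/(T + t).
g'(t) = 0.52·290·t^-0.48. Setting 0.52·290·t^-0.48 = 290·t^0.52/(51+t) gives 0.52(51+t) = t, so 0.48·t = 0.52×51.
t* = 0.52×51/0.48 = 55.25 s.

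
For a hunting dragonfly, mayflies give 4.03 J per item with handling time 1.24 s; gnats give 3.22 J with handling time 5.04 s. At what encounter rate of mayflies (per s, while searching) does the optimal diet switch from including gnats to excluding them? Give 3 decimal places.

Drop gnats once their profitability E₂/h₂ falls below the rate achievable on mayflies alone: E₂/h₂ = λE₁/(1 + λh₁).
Solve for λ: λE₁h₂ = E₂(1 + λh₁) → λ(E₁h₂ − E₂h₁) = E₂ → λ = E₂/(E₁h₂ − E₂h₁).
λ = 3.22/(4.03×5.04 − 3.22×1.24) = 3.22/16.32 = 0.1973 per s.

0.197 per s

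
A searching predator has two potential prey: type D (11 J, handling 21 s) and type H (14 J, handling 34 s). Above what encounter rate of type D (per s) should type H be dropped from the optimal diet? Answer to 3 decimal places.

The zero-one rule: include type H iff E₂/h₂ > λE₁/(1+λh₁). Equality gives the switch point.
λE₁h₂ = E₂ + λE₂h₁ ⇒ λ = E₂/(E₁h₂ − E₂h₁) = 14/(374 − 294) = 0.175 per s.

0.175 per s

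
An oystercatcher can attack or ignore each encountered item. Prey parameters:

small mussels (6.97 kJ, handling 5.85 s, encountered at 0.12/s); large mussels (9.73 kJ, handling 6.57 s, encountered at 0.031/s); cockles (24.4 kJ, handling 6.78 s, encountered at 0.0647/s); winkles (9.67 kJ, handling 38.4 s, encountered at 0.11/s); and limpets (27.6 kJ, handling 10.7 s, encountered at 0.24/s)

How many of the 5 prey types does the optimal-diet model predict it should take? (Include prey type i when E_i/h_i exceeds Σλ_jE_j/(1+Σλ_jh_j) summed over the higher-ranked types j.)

Profitabilities (E/h, kJ/s): cockles 3.6, limpets 2.58, large mussels 1.48, small mussels 1.19, winkles 0.252. Add prey in this order while the next type's profitability exceeds the intake rate on those already taken.
Rate on top 1: 1.097. limpets: 2.58 > 1.097 → include.
Rate on top 2: 2.047. large mussels: 1.48 < 2.047 → exclude; stop.
Optimal diet: cockles, limpets — 2 of 5 types.

2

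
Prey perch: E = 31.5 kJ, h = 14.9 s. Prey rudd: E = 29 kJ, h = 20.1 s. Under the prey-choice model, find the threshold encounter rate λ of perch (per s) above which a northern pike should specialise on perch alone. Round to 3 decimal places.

0.144 per s

At the threshold, the rate on perch alone equals the profitability of rudd: λ·31.5/(1 + λ·14.9) = 29/20.1 = 1.443.
Rearranging, λ(31.5 − 1.443×14.9) = 1.443, so λ = 1.443/10 = 0.1442 per s.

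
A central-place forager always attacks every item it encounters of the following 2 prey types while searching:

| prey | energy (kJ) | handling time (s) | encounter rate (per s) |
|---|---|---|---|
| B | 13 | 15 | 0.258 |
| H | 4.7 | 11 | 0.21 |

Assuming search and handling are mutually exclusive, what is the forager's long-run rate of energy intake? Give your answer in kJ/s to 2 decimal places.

R = (0.258×13 + 0.21×4.7) / (1 + 0.258×15 + 0.21×11) = 4.341/7.18 = 0.6046 kJ/s.

0.60 kJ/s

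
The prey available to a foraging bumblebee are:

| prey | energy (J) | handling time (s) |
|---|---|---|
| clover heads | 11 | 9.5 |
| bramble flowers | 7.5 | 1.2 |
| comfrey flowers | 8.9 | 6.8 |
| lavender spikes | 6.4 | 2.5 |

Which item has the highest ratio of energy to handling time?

bramble flowers

In descending order of E/h:
bramble flowers: 7.5/1.2 = 6.25 J/s
lavender spikes: 6.4/2.5 = 2.56 J/s
comfrey flowers: 8.9/6.8 = 1.31 J/s
clover heads: 11/9.5 = 1.16 J/s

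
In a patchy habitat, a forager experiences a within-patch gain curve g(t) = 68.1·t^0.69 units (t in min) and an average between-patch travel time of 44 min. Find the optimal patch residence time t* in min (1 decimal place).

Optimal t* satisfies g'(t*) = g(t*)/(T + t*).
g'(t) = 0.69·68.1·t^-0.31. Setting 0.69·68.1·t^-0.31 = 68.1·t^0.69/(44+t) gives 0.69(44+t) = t, so 0.31·t = 0.69×44.
t* = 0.69×44/0.31 = 97.94 min.

97.9 min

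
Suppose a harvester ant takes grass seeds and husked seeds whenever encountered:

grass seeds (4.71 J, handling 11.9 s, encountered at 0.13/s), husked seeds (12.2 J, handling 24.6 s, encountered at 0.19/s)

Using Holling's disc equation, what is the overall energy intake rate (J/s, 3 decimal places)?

0.406 J/s

R = (0.13×4.71 + 0.19×12.2) / (1 + 0.13×11.9 + 0.19×24.6) = 2.93/7.221 = 0.4058 J/s.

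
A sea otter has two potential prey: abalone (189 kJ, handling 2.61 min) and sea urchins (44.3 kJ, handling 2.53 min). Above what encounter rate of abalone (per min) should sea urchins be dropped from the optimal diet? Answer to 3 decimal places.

Drop sea urchins once their profitability E₂/h₂ falls below the rate achievable on abalone alone: E₂/h₂ = λE₁/(1 + λh₁).
Solve for λ: λE₁h₂ = E₂(1 + λh₁) → λ(E₁h₂ − E₂h₁) = E₂ → λ = E₂/(E₁h₂ − E₂h₁).
λ = 44.3/(189×2.53 − 44.3×2.61) = 44.3/362.5 = 0.1222 per min.

0.122 per min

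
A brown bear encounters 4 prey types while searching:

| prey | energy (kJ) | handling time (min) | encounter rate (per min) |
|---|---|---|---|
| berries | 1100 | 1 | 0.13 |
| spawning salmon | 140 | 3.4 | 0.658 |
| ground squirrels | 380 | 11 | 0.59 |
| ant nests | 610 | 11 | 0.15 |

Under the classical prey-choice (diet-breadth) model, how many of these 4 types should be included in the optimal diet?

1

E/h in descending order: berries 1.1e+03, ant nests 55.5, spawning salmon 41.2, ground squirrels 34.5 kJ/min. The optimal diet is the largest prefix of this list for which every included type satisfies E_i/h_i > R on the types above it.
Rate on top 1: 126.5. ant nests: 55.5 < 126.5 → exclude; stop.
Optimal diet: berries — 1 of 4 types.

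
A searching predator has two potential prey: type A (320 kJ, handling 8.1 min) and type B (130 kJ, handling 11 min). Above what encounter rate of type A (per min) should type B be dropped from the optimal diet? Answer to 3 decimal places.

Drop type B once their profitability E₂/h₂ falls below the rate achievable on type A alone: E₂/h₂ = λE₁/(1 + λh₁).
Solve for λ: λE₁h₂ = E₂(1 + λh₁) → λ(E₁h₂ − E₂h₁) = E₂ → λ = E₂/(E₁h₂ − E₂h₁).
λ = 130/(320×11 − 130×8.1) = 130/2467 = 0.0527 per min.

0.053 per min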